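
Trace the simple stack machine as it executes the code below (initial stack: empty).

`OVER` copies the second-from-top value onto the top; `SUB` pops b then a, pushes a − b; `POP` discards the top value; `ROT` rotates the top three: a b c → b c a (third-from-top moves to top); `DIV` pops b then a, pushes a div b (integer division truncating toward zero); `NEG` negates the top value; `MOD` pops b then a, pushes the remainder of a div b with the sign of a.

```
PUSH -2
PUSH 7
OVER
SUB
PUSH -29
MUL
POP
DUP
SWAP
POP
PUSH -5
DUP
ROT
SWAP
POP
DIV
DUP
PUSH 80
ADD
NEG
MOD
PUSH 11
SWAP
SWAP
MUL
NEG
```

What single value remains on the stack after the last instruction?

PUSH -2   -2
PUSH 7    -2 7
OVER      -2 7 -2
SUB       -2 9
PUSH -29  -2 9 -29
MUL       -2 -261
POP       -2
DUP       -2 -2
SWAP      -2 -2
POP       -2
PUSH -5   -2 -5
DUP       -2 -5 -5
ROT       -5 -5 -2
SWAP      -5 -2 -5
POP       -5 -2
DIV       2
DUP       2 2
PUSH 80   2 2 80
ADD       2 82
NEG       2 -82
MOD       2
PUSH 11   2 11
SWAP      11 2
SWAP      2 11
MUL       22
NEG       -22

-22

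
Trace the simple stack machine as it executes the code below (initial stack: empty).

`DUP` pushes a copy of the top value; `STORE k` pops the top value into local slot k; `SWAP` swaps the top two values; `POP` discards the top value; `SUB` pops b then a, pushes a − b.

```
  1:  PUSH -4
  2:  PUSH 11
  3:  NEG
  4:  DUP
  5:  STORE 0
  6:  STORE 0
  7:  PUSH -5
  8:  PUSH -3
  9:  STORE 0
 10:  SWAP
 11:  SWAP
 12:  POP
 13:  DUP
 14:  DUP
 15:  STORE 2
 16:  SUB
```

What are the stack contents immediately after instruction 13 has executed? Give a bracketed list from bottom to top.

[-4, -4]

PUSH -4 → -4
PUSH 11 → -4 11
NEG     → -4 -11
DUP     → -4 -11 -11
STORE 0 → -4 -11
STORE 0 → -4
PUSH -5 → -4 -5
PUSH -3 → -4 -5 -3
STORE 0 → -4 -5
SWAP    → -5 -4
SWAP    → -4 -5
POP     → -4
DUP     → -4 -4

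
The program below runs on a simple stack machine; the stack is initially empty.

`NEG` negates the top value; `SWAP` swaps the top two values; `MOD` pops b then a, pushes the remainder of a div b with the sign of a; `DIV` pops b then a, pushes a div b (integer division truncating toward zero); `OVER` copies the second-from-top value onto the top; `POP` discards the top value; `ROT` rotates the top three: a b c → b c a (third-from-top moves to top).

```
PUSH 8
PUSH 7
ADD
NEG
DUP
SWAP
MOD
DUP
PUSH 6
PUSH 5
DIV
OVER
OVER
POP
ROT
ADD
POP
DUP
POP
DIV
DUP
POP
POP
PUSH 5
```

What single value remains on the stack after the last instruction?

PUSH 8 → [8]
PUSH 7 → [8, 7]
ADD    → [15]
NEG    → [-15]
DUP    → [-15, -15]
SWAP   → [-15, -15]
MOD    → [0]
DUP    → [0, 0]
PUSH 6 → [0, 0, 6]
PUSH 5 → [0, 0, 6, 5]
DIV    → [0, 0, 1]
OVER   → [0, 0, 1, 0]
OVER   → [0, 0, 1, 0, 1]
POP    → [0, 0, 1, 0]
ROT    → [0, 1, 0, 0]
ADD    → [0, 1, 0]
POP    → [0, 1]
DUP    → [0, 1, 1]
POP    → [0, 1]
DIV    → [0]
DUP    → [0, 0]
POP    → [0]
POP    → []
PUSH 5 → [5]

5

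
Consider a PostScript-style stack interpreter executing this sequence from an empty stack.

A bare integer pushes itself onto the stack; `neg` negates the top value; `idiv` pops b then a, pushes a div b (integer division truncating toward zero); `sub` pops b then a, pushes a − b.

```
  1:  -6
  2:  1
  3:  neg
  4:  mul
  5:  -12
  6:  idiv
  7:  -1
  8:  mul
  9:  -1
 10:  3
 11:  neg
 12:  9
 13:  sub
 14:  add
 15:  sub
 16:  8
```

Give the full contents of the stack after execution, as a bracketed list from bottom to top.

[13, 8]

-6   : -6
1    : -6 1
neg  : -6 -1
mul  : 6
-12  : 6 -12
idiv : 0
-1   : 0 -1
mul  : 0
-1   : 0 -1
3    : 0 -1 3
neg  : 0 -1 -3
9    : 0 -1 -3 9
sub  : 0 -1 -12
add  : 0 -13
sub  : 13
8    : 13 8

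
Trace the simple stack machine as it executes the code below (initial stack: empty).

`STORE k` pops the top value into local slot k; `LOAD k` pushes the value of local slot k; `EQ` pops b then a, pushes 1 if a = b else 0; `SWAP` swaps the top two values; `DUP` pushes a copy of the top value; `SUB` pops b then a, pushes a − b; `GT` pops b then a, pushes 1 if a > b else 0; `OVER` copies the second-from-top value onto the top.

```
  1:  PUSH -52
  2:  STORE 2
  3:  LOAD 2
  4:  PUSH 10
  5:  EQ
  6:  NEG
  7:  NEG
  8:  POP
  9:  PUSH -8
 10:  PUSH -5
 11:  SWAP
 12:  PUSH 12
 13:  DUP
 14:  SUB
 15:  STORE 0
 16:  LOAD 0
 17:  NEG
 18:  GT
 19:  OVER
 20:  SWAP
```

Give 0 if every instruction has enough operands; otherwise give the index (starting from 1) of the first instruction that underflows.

0

PUSH -52  [-52]
STORE 2   []
LOAD 2    [-52]
PUSH 10   [-52, 10]
EQ        [0]
NEG       [0]
NEG       [0]
POP       []
PUSH -8   [-8]
PUSH -5   [-8, -5]
SWAP      [-5, -8]
PUSH 12   [-5, -8, 12]
DUP       [-5, -8, 12, 12]
SUB       [-5, -8, 0]
STORE 0   [-5, -8]
LOAD 0    [-5, -8, 0]
NEG       [-5, -8, 0]
GT        [-5, 0]
OVER      [-5, 0, -5]
SWAP      [-5, -5, 0]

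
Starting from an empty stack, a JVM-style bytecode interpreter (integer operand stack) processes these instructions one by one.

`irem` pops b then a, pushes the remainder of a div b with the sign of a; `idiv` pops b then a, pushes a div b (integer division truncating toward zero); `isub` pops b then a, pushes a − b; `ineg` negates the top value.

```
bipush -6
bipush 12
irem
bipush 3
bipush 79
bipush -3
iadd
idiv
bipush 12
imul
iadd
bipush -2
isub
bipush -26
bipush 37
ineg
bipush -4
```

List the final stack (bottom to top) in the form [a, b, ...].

bipush -6  -> -6
bipush 12  -> -6 12
irem       -> -6
bipush 3   -> -6 3
bipush 79  -> -6 3 79
bipush -3  -> -6 3 79 -3
iadd       -> -6 3 76
idiv       -> -6 0
bipush 12  -> -6 0 12
imul       -> -6 0
iadd       -> -6
bipush -2  -> -6 -2
isub       -> -4
bipush -26 -> -4 -26
bipush 37  -> -4 -26 37
ineg       -> -4 -26 -37
bipush -4  -> -4 -26 -37 -4

[-4, -26, -37, -4]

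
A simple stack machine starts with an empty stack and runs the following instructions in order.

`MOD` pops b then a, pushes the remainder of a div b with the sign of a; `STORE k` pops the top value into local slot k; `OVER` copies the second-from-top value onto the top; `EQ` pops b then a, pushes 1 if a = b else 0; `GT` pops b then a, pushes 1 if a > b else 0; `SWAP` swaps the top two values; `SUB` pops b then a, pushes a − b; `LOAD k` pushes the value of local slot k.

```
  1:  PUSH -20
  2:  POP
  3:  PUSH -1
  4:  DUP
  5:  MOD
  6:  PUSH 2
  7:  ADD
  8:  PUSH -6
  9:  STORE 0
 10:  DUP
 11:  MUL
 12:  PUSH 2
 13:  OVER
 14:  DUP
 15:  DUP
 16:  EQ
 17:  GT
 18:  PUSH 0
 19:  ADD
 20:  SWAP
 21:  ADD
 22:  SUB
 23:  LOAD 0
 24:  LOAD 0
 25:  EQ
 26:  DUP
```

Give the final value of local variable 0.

PUSH -20 → [-20]
POP      → []
PUSH -1  → [-1]
DUP      → [-1, -1]
MOD      → [0]
PUSH 2   → [0, 2]
ADD      → [2]
PUSH -6  → [2, -6]
STORE 0  → [2]
DUP      → [2, 2]
MUL      → [4]
PUSH 2   → [4, 2]
OVER     → [4, 2, 4]
DUP      → [4, 2, 4, 4]
DUP      → [4, 2, 4, 4, 4]
EQ       → [4, 2, 4, 1]
GT       → [4, 2, 1]
PUSH 0   → [4, 2, 1, 0]
ADD      → [4, 2, 1]
SWAP     → [4, 1, 2]
ADD      → [4, 3]
SUB      → [1]
LOAD 0   → [1, -6]
LOAD 0   → [1, -6, -6]
EQ       → [1, 1]
DUP      → [1, 1, 1]

-6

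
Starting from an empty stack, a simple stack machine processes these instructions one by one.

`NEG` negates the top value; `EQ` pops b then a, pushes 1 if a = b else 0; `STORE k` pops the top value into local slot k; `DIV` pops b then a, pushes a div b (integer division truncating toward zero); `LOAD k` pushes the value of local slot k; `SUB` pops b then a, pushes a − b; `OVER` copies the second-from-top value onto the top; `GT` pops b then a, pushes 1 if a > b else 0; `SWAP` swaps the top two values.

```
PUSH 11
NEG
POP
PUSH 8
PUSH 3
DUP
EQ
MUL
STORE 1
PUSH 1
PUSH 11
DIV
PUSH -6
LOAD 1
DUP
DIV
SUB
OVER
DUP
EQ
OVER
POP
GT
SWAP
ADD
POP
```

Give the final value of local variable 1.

8

PUSH 11 : 11
NEG     : -11
POP     : (empty)
PUSH 8  : 8
PUSH 3  : 8 3
DUP     : 8 3 3
EQ      : 8 1
MUL     : 8
STORE 1 : (empty)
PUSH 1  : 1
PUSH 11 : 1 11
DIV     : 0
PUSH -6 : 0 -6
LOAD 1  : 0 -6 8
DUP     : 0 -6 8 8
DIV     : 0 -6 1
SUB     : 0 -7
OVER    : 0 -7 0
DUP     : 0 -7 0 0
EQ      : 0 -7 1
OVER    : 0 -7 1 -7
POP     : 0 -7 1
GT      : 0 0
SWAP    : 0 0
ADD     : 0
POP     : (empty)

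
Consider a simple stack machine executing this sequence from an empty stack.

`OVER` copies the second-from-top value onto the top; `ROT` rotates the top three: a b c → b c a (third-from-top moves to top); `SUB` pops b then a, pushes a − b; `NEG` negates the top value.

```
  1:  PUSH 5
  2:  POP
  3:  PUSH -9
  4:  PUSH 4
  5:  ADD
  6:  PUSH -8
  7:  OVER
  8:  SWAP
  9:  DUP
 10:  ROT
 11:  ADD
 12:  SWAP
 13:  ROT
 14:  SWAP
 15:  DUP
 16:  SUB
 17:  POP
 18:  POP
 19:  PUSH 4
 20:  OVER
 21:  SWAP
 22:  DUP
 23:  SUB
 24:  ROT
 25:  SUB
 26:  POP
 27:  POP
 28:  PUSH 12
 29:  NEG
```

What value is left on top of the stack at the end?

PUSH 5   5
POP      (empty)
PUSH -9  -9
PUSH 4   -9 4
ADD      -5
PUSH -8  -5 -8
OVER     -5 -8 -5
SWAP     -5 -5 -8
DUP      -5 -5 -8 -8
ROT      -5 -8 -8 -5
ADD      -5 -8 -13
SWAP     -5 -13 -8
ROT      -13 -8 -5
SWAP     -13 -5 -8
DUP      -13 -5 -8 -8
SUB      -13 -5 0
POP      -13 -5
POP      -13
PUSH 4   -13 4
OVER     -13 4 -13
SWAP     -13 -13 4
DUP      -13 -13 4 4
SUB      -13 -13 0
ROT      -13 0 -13
SUB      -13 13
POP      -13
POP      (empty)
PUSH 12  12
NEG      -12

-12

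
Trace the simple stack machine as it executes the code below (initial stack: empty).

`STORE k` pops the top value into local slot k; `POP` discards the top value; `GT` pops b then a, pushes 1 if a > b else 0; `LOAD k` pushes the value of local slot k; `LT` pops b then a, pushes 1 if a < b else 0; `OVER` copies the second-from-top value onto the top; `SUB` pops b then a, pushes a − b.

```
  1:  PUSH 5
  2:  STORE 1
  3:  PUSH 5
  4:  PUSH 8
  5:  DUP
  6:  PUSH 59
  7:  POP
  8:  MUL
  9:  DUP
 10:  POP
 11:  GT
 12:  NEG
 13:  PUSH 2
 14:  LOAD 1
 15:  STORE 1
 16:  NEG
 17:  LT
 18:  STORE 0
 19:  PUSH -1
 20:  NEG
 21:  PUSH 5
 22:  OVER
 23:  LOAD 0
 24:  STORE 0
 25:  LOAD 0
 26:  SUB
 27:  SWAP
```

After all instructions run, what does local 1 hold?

PUSH 5  : [5]
STORE 1 : []
PUSH 5  : [5]
PUSH 8  : [5, 8]
DUP     : [5, 8, 8]
PUSH 59 : [5, 8, 8, 59]
POP     : [5, 8, 8]
MUL     : [5, 64]
DUP     : [5, 64, 64]
POP     : [5, 64]
GT      : [0]
NEG     : [0]
PUSH 2  : [0, 2]
LOAD 1  : [0, 2, 5]
STORE 1 : [0, 2]
NEG     : [0, -2]
LT      : [0]
STORE 0 : []
PUSH -1 : [-1]
NEG     : [1]
PUSH 5  : [1, 5]
OVER    : [1, 5, 1]
LOAD 0  : [1, 5, 1, 0]
STORE 0 : [1, 5, 1]
LOAD 0  : [1, 5, 1, 0]
SUB     : [1, 5, 1]
SWAP    : [1, 1, 5]

5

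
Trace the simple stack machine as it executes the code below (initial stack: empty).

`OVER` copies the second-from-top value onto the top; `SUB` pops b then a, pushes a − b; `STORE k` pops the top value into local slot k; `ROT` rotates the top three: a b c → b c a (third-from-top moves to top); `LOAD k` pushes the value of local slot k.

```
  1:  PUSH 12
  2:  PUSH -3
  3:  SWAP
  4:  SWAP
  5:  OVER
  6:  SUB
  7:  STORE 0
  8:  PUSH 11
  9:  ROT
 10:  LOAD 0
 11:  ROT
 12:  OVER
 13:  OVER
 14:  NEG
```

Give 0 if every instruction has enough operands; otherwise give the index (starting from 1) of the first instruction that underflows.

9

PUSH 12 -> [12]
PUSH -3 -> [12, -3]
SWAP    -> [-3, 12]
SWAP    -> [12, -3]
OVER    -> [12, -3, 12]
SUB     -> [12, -15]
STORE 0 -> [12]
PUSH 11 -> [12, 11]
ROT  — needs 3 operands, stack has 2 → underflow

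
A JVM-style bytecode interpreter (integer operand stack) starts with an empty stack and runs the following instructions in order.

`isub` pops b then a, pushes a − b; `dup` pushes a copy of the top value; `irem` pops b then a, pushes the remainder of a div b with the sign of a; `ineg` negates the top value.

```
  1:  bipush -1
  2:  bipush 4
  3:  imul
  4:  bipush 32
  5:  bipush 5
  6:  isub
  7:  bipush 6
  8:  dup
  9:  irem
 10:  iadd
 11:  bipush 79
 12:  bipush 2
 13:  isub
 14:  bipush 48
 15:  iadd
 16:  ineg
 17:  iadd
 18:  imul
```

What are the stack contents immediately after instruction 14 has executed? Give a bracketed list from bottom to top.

bipush -1 → [-1]
bipush 4  → [-1, 4]
imul      → [-4]
bipush 32 → [-4, 32]
bipush 5  → [-4, 32, 5]
isub      → [-4, 27]
bipush 6  → [-4, 27, 6]
dup       → [-4, 27, 6, 6]
irem      → [-4, 27, 0]
iadd      → [-4, 27]
bipush 79 → [-4, 27, 79]
bipush 2  → [-4, 27, 79, 2]
isub      → [-4, 27, 77]
bipush 48 → [-4, 27, 77, 48]

[-4, 27, 77, 48]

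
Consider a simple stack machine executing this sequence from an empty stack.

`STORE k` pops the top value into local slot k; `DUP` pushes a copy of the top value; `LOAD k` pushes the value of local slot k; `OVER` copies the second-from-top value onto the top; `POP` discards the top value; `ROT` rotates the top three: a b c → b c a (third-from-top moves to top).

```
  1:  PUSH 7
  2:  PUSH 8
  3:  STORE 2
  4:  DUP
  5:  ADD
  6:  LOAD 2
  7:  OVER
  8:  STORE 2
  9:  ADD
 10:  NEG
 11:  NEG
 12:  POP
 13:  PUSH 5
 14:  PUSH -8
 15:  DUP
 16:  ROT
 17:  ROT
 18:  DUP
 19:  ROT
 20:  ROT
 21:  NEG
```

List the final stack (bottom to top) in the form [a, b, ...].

[-8, -8, 5, 8]

PUSH 7  → 7
PUSH 8  → 7 8
STORE 2 → 7
DUP     → 7 7
ADD     → 14
LOAD 2  → 14 8
OVER    → 14 8 14
STORE 2 → 14 8
ADD     → 22
NEG     → -22
NEG     → 22
POP     → (empty)
PUSH 5  → 5
PUSH -8 → 5 -8
DUP     → 5 -8 -8
ROT     → -8 -8 5
ROT     → -8 5 -8
DUP     → -8 5 -8 -8
ROT     → -8 -8 -8 5
ROT     → -8 -8 5 -8
NEG     → -8 -8 5 8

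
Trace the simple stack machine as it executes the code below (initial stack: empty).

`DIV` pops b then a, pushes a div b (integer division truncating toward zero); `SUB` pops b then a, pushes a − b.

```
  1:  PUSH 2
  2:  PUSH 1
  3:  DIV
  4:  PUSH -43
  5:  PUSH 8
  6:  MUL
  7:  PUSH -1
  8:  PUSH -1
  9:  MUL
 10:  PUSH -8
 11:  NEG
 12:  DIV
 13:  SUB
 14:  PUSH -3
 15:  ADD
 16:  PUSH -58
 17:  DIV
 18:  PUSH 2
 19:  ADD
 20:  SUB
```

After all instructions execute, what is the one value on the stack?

-5

PUSH 2   : [2]
PUSH 1   : [2, 1]
DIV      : [2]
PUSH -43 : [2, -43]
PUSH 8   : [2, -43, 8]
MUL      : [2, -344]
PUSH -1  : [2, -344, -1]
PUSH -1  : [2, -344, -1, -1]
MUL      : [2, -344, 1]
PUSH -8  : [2, -344, 1, -8]
NEG      : [2, -344, 1, 8]
DIV      : [2, -344, 0]
SUB      : [2, -344]
PUSH -3  : [2, -344, -3]
ADD      : [2, -347]
PUSH -58 : [2, -347, -58]
DIV      : [2, 5]
PUSH 2   : [2, 5, 2]
ADD      : [2, 7]
SUB      : [-5]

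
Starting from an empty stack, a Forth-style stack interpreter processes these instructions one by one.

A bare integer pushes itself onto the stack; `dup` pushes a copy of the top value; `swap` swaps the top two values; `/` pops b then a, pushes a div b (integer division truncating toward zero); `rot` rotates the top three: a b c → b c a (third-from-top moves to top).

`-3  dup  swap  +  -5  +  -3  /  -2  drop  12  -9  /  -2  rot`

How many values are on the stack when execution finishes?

3

-3   → [-3]
dup  → [-3, -3]
swap → [-3, -3]
+    → [-6]
-5   → [-6, -5]
+    → [-11]
-3   → [-11, -3]
/    → [3]
-2   → [3, -2]
drop → [3]
12   → [3, 12]
-9   → [3, 12, -9]
/    → [3, -1]
-2   → [3, -1, -2]
rot  → [-1, -2, 3]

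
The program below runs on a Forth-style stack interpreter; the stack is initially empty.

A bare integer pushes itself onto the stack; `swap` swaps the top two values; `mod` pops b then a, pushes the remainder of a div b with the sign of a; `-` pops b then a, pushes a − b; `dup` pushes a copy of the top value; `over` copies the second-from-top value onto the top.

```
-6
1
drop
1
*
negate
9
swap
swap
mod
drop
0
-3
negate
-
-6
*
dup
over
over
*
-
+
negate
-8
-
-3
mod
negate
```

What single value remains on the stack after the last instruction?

-6     -> -6
1      -> -6 1
drop   -> -6
1      -> -6 1
*      -> -6
negate -> 6
9      -> 6 9
swap   -> 9 6
swap   -> 6 9
mod    -> 6
drop   -> (empty)
0      -> 0
-3     -> 0 -3
negate -> 0 3
-      -> -3
-6     -> -3 -6
*      -> 18
dup    -> 18 18
over   -> 18 18 18
over   -> 18 18 18 18
*      -> 18 18 324
-      -> 18 -306
+      -> -288
negate -> 288
-8     -> 288 -8
-      -> 296
-3     -> 296 -3
mod    -> 2
negate -> -2

-2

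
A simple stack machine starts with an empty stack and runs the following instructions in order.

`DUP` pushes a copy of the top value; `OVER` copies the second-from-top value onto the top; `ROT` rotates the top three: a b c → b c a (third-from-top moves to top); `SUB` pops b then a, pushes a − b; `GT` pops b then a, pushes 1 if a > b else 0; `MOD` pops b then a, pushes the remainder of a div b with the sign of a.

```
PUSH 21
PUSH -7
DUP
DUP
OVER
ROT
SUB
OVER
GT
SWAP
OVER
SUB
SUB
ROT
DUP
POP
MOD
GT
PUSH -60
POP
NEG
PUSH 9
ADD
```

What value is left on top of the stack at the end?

PUSH 21  : [21]
PUSH -7  : [21, -7]
DUP      : [21, -7, -7]
DUP      : [21, -7, -7, -7]
OVER     : [21, -7, -7, -7, -7]
ROT      : [21, -7, -7, -7, -7]
SUB      : [21, -7, -7, 0]
OVER     : [21, -7, -7, 0, -7]
GT       : [21, -7, -7, 1]
SWAP     : [21, -7, 1, -7]
OVER     : [21, -7, 1, -7, 1]
SUB      : [21, -7, 1, -8]
SUB      : [21, -7, 9]
ROT      : [-7, 9, 21]
DUP      : [-7, 9, 21, 21]
POP      : [-7, 9, 21]
MOD      : [-7, 9]
GT       : [0]
PUSH -60 : [0, -60]
POP      : [0]
NEG      : [0]
PUSH 9   : [0, 9]
ADD      : [9]

9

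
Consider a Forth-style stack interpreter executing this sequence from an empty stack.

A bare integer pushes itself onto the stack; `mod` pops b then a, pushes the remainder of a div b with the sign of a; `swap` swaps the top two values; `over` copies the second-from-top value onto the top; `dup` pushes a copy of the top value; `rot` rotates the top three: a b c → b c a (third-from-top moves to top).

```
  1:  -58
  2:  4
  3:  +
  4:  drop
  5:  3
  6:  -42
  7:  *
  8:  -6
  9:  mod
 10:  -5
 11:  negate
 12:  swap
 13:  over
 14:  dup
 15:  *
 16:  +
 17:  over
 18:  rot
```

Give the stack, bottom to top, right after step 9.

[0]

-58  -> [-58]
4    -> [-58, 4]
+    -> [-54]
drop -> []
3    -> [3]
-42  -> [3, -42]
*    -> [-126]
-6   -> [-126, -6]
mod  -> [0]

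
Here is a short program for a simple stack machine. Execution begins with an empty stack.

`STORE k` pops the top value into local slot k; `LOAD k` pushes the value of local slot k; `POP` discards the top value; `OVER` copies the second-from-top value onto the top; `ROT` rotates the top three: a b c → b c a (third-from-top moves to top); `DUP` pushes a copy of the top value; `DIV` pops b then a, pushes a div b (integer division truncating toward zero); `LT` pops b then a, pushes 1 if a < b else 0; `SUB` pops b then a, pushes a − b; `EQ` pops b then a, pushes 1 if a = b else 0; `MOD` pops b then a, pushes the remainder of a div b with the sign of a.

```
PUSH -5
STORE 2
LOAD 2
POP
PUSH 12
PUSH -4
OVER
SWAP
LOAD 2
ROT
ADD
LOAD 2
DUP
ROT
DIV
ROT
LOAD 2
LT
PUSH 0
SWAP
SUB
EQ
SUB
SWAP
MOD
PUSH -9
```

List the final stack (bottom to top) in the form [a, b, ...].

PUSH -5 -> -5
STORE 2 -> (empty)
LOAD 2  -> -5
POP     -> (empty)
PUSH 12 -> 12
PUSH -4 -> 12 -4
OVER    -> 12 -4 12
SWAP    -> 12 12 -4
LOAD 2  -> 12 12 -4 -5
ROT     -> 12 -4 -5 12
ADD     -> 12 -4 7
LOAD 2  -> 12 -4 7 -5
DUP     -> 12 -4 7 -5 -5
ROT     -> 12 -4 -5 -5 7
DIV     -> 12 -4 -5 0
ROT     -> 12 -5 0 -4
LOAD 2  -> 12 -5 0 -4 -5
LT      -> 12 -5 0 0
PUSH 0  -> 12 -5 0 0 0
SWAP    -> 12 -5 0 0 0
SUB     -> 12 -5 0 0
EQ      -> 12 -5 1
SUB     -> 12 -6
SWAP    -> -6 12
MOD     -> -6
PUSH -9 -> -6 -9

[-6, -9]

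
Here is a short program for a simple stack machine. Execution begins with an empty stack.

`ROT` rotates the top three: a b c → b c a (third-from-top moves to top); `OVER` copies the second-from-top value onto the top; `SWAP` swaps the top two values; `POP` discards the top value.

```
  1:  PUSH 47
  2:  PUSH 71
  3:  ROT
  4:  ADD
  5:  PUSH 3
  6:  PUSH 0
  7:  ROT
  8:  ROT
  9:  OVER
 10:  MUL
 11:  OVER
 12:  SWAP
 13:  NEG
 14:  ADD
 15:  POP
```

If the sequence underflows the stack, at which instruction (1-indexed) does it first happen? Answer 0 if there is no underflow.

3

PUSH 47  [47]
PUSH 71  [47, 71]
ROT  — needs 3 operands, stack has 2 → underflow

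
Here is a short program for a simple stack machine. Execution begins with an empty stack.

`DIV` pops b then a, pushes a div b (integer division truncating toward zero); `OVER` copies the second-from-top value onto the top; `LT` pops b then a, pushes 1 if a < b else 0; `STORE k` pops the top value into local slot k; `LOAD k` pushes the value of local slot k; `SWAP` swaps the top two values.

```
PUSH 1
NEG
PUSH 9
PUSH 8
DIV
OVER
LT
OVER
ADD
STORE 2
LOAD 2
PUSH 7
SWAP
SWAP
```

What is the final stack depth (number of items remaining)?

3

PUSH 1  : [1]
NEG     : [-1]
PUSH 9  : [-1, 9]
PUSH 8  : [-1, 9, 8]
DIV     : [-1, 1]
OVER    : [-1, 1, -1]
LT      : [-1, 0]
OVER    : [-1, 0, -1]
ADD     : [-1, -1]
STORE 2 : [-1]
LOAD 2  : [-1, -1]
PUSH 7  : [-1, -1, 7]
SWAP    : [-1, 7, -1]
SWAP    : [-1, -1, 7]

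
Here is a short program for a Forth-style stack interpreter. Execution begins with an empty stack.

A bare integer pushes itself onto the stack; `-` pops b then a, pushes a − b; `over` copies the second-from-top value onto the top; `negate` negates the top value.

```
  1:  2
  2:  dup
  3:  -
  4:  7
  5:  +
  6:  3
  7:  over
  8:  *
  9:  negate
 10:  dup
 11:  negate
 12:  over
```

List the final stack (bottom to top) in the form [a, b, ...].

[7, -21, 21, -21]

2       2
dup     2 2
-       0
7       0 7
+       7
3       7 3
over    7 3 7
*       7 21
negate  7 -21
dup     7 -21 -21
negate  7 -21 21
over    7 -21 21 -21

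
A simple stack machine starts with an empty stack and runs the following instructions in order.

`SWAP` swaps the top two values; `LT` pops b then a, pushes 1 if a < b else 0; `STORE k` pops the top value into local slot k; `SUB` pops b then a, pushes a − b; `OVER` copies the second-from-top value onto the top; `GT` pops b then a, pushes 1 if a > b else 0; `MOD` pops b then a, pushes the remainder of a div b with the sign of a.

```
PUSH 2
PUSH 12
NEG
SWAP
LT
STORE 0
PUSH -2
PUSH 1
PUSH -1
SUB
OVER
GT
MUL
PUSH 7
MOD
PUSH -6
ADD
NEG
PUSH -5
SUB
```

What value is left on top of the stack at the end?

13

PUSH 2  → [2]
PUSH 12 → [2, 12]
NEG     → [2, -12]
SWAP    → [-12, 2]
LT      → [1]
STORE 0 → []
PUSH -2 → [-2]
PUSH 1  → [-2, 1]
PUSH -1 → [-2, 1, -1]
SUB     → [-2, 2]
OVER    → [-2, 2, -2]
GT      → [-2, 1]
MUL     → [-2]
PUSH 7  → [-2, 7]
MOD     → [-2]
PUSH -6 → [-2, -6]
ADD     → [-8]
NEG     → [8]
PUSH -5 → [8, -5]
SUB     → [13]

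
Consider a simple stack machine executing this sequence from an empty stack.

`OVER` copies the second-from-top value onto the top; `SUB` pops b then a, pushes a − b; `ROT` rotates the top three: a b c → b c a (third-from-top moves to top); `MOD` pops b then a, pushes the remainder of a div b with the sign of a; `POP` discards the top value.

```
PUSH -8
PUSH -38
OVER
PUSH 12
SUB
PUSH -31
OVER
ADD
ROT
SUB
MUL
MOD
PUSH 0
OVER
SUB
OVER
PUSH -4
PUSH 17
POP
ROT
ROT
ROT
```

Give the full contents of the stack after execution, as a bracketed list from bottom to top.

PUSH -8  : -8
PUSH -38 : -8 -38
OVER     : -8 -38 -8
PUSH 12  : -8 -38 -8 12
SUB      : -8 -38 -20
PUSH -31 : -8 -38 -20 -31
OVER     : -8 -38 -20 -31 -20
ADD      : -8 -38 -20 -51
ROT      : -8 -20 -51 -38
SUB      : -8 -20 -13
MUL      : -8 260
MOD      : -8
PUSH 0   : -8 0
OVER     : -8 0 -8
SUB      : -8 8
OVER     : -8 8 -8
PUSH -4  : -8 8 -8 -4
PUSH 17  : -8 8 -8 -4 17
POP      : -8 8 -8 -4
ROT      : -8 -8 -4 8
ROT      : -8 -4 8 -8
ROT      : -8 8 -8 -4

[-8, 8, -8, -4]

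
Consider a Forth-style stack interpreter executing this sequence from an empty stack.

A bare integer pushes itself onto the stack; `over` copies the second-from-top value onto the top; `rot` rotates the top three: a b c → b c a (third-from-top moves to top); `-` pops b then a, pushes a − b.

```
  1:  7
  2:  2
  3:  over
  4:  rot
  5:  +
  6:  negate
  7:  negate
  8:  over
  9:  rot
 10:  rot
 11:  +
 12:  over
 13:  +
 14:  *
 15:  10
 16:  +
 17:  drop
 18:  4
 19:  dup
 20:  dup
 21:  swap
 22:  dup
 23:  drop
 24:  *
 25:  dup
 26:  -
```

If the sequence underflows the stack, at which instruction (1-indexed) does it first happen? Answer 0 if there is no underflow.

7       7
2       7 2
over    7 2 7
rot     2 7 7
+       2 14
negate  2 -14
negate  2 14
over    2 14 2
rot     14 2 2
rot     2 2 14
+       2 16
over    2 16 2
+       2 18
*       36
10      36 10
+       46
drop    (empty)
4       4
dup     4 4
dup     4 4 4
swap    4 4 4
dup     4 4 4 4
drop    4 4 4
*       4 16
dup     4 16 16
-       4 0

0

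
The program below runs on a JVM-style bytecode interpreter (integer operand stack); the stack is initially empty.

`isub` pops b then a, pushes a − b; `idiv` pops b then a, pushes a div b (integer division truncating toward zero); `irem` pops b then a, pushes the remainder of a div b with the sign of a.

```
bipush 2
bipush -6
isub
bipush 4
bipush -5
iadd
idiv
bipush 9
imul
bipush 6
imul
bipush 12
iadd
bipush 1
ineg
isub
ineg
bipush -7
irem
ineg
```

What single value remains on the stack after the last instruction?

-6

bipush 2  : 2
bipush -6 : 2 -6
isub      : 8
bipush 4  : 8 4
bipush -5 : 8 4 -5
iadd      : 8 -1
idiv      : -8
bipush 9  : -8 9
imul      : -72
bipush 6  : -72 6
imul      : -432
bipush 12 : -432 12
iadd      : -420
bipush 1  : -420 1
ineg      : -420 -1
isub      : -419
ineg      : 419
bipush -7 : 419 -7
irem      : 6
ineg      : -6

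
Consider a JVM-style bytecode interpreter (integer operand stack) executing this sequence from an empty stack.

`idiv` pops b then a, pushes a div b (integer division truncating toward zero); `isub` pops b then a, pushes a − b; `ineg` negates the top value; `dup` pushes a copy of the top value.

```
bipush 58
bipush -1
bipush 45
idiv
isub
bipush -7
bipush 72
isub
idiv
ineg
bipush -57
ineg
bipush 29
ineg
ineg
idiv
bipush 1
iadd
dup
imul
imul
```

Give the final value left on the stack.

bipush 58  → 58
bipush -1  → 58 -1
bipush 45  → 58 -1 45
idiv       → 58 0
isub       → 58
bipush -7  → 58 -7
bipush 72  → 58 -7 72
isub       → 58 -79
idiv       → 0
ineg       → 0
bipush -57 → 0 -57
ineg       → 0 57
bipush 29  → 0 57 29
ineg       → 0 57 -29
ineg       → 0 57 29
idiv       → 0 1
bipush 1   → 0 1 1
iadd       → 0 2
dup        → 0 2 2
imul       → 0 4
imul       → 0

0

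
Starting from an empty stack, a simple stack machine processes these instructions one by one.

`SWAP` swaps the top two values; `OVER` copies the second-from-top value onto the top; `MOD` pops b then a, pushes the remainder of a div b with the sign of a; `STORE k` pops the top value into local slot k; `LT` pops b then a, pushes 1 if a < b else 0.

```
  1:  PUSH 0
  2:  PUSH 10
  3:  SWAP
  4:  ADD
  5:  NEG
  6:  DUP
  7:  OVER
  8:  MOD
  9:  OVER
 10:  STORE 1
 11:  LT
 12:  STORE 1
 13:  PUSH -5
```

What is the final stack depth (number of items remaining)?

1

PUSH 0  : 0
PUSH 10 : 0 10
SWAP    : 10 0
ADD     : 10
NEG     : -10
DUP     : -10 -10
OVER    : -10 -10 -10
MOD     : -10 0
OVER    : -10 0 -10
STORE 1 : -10 0
LT      : 1
STORE 1 : (empty)
PUSH -5 : -5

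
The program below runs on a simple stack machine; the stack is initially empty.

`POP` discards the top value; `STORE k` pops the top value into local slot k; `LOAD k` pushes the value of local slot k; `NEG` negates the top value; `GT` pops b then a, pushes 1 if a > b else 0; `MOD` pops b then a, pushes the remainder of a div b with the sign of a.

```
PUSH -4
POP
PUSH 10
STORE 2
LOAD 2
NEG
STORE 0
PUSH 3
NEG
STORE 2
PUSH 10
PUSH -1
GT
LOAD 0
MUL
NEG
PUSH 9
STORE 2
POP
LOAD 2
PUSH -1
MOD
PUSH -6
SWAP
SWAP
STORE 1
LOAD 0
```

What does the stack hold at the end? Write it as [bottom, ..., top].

PUSH -4 -> [-4]
POP     -> []
PUSH 10 -> [10]
STORE 2 -> []
LOAD 2  -> [10]
NEG     -> [-10]
STORE 0 -> []
PUSH 3  -> [3]
NEG     -> [-3]
STORE 2 -> []
PUSH 10 -> [10]
PUSH -1 -> [10, -1]
GT      -> [1]
LOAD 0  -> [1, -10]
MUL     -> [-10]
NEG     -> [10]
PUSH 9  -> [10, 9]
STORE 2 -> [10]
POP     -> []
LOAD 2  -> [9]
PUSH -1 -> [9, -1]
MOD     -> [0]
PUSH -6 -> [0, -6]
SWAP    -> [-6, 0]
SWAP    -> [0, -6]
STORE 1 -> [0]
LOAD 0  -> [0, -10]

[0, -10]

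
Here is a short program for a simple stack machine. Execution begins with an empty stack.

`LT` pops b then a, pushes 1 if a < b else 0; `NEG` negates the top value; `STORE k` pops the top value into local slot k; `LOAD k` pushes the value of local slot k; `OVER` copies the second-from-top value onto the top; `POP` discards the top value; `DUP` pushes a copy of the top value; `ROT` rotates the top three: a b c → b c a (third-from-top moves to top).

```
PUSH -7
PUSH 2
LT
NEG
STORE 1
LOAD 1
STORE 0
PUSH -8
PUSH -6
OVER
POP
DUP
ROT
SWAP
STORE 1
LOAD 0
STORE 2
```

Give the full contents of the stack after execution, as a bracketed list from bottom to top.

PUSH -7 : -7
PUSH 2  : -7 2
LT      : 1
NEG     : -1
STORE 1 : (empty)
LOAD 1  : -1
STORE 0 : (empty)
PUSH -8 : -8
PUSH -6 : -8 -6
OVER    : -8 -6 -8
POP     : -8 -6
DUP     : -8 -6 -6
ROT     : -6 -6 -8
SWAP    : -6 -8 -6
STORE 1 : -6 -8
LOAD 0  : -6 -8 -1
STORE 2 : -6 -8

[-6, -8]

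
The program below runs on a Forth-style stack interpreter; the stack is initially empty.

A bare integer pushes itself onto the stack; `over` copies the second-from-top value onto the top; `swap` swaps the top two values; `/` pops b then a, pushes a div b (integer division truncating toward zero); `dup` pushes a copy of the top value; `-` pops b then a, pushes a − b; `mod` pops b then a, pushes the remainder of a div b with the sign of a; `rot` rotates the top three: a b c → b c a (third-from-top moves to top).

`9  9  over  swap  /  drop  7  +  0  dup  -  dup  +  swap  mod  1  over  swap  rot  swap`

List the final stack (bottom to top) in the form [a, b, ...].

[0, 0, 1]

9    : [9]
9    : [9, 9]
over : [9, 9, 9]
swap : [9, 9, 9]
/    : [9, 1]
drop : [9]
7    : [9, 7]
+    : [16]
0    : [16, 0]
dup  : [16, 0, 0]
-    : [16, 0]
dup  : [16, 0, 0]
+    : [16, 0]
swap : [0, 16]
mod  : [0]
1    : [0, 1]
over : [0, 1, 0]
swap : [0, 0, 1]
rot  : [0, 1, 0]
swap : [0, 0, 1]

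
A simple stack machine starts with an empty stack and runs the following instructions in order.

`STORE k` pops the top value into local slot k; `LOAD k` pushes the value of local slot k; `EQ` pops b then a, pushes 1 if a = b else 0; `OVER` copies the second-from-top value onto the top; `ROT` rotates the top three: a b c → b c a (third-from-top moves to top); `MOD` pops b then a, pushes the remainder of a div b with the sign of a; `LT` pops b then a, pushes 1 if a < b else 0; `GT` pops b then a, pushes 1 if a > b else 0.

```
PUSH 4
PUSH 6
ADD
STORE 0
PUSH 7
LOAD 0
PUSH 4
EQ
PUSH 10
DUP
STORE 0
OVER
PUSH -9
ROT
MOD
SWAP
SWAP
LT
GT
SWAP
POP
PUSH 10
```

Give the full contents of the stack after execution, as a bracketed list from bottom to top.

PUSH 4  → 4
PUSH 6  → 4 6
ADD     → 10
STORE 0 → (empty)
PUSH 7  → 7
LOAD 0  → 7 10
PUSH 4  → 7 10 4
EQ      → 7 0
PUSH 10 → 7 0 10
DUP     → 7 0 10 10
STORE 0 → 7 0 10
OVER    → 7 0 10 0
PUSH -9 → 7 0 10 0 -9
ROT     → 7 0 0 -9 10
MOD     → 7 0 0 -9
SWAP    → 7 0 -9 0
SWAP    → 7 0 0 -9
LT      → 7 0 0
GT      → 7 0
SWAP    → 0 7
POP     → 0
PUSH 10 → 0 10

[0, 10]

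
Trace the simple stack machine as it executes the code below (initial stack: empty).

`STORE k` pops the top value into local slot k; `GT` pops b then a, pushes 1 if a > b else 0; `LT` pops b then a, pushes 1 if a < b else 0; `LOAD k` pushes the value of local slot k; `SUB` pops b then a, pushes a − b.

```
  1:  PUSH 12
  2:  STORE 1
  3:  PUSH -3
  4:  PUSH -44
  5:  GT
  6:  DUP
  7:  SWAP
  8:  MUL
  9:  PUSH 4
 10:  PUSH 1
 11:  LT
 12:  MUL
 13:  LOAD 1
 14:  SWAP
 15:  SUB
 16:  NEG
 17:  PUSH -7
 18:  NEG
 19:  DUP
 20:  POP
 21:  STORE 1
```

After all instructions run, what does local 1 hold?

7

PUSH 12   12
STORE 1   (empty)
PUSH -3   -3
PUSH -44  -3 -44
GT        1
DUP       1 1
SWAP      1 1
MUL       1
PUSH 4    1 4
PUSH 1    1 4 1
LT        1 0
MUL       0
LOAD 1    0 12
SWAP      12 0
SUB       12
NEG       -12
PUSH -7   -12 -7
NEG       -12 7
DUP       -12 7 7
POP       -12 7
STORE 1   -12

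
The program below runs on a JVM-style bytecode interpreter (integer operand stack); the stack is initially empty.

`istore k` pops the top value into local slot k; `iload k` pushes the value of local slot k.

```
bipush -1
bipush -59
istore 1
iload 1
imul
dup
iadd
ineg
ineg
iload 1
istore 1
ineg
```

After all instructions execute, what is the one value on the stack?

bipush -1  → [-1]
bipush -59 → [-1, -59]
istore 1   → [-1]
iload 1    → [-1, -59]
imul       → [59]
dup        → [59, 59]
iadd       → [118]
ineg       → [-118]
ineg       → [118]
iload 1    → [118, -59]
istore 1   → [118]
ineg       → [-118]

-118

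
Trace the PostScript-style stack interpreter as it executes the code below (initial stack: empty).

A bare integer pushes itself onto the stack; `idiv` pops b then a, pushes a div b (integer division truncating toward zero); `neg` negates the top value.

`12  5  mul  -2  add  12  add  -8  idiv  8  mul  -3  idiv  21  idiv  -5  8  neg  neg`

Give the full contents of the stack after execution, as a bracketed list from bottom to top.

[1, -5, 8]

12   → [12]
5    → [12, 5]
mul  → [60]
-2   → [60, -2]
add  → [58]
12   → [58, 12]
add  → [70]
-8   → [70, -8]
idiv → [-8]
8    → [-8, 8]
mul  → [-64]
-3   → [-64, -3]
idiv → [21]
21   → [21, 21]
idiv → [1]
-5   → [1, -5]
8    → [1, -5, 8]
neg  → [1, -5, -8]
neg  → [1, -5, 8]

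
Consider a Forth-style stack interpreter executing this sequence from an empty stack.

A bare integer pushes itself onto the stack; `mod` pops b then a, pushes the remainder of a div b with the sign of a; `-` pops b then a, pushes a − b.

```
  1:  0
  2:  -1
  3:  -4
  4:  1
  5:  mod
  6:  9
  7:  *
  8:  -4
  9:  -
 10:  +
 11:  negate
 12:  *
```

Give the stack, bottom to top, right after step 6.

0   -> 0
-1  -> 0 -1
-4  -> 0 -1 -4
1   -> 0 -1 -4 1
mod -> 0 -1 0
9   -> 0 -1 0 9

[0, -1, 0, 9]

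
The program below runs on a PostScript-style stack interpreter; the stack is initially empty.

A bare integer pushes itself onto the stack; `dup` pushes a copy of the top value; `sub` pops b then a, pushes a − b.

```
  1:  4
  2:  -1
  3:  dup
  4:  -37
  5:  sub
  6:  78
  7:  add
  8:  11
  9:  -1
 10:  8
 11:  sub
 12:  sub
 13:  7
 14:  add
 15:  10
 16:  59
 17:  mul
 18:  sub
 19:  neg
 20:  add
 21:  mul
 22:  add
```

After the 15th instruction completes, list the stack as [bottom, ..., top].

[4, -1, 114, 27, 10]

4   -> 4
-1  -> 4 -1
dup -> 4 -1 -1
-37 -> 4 -1 -1 -37
sub -> 4 -1 36
78  -> 4 -1 36 78
add -> 4 -1 114
11  -> 4 -1 114 11
-1  -> 4 -1 114 11 -1
8   -> 4 -1 114 11 -1 8
sub -> 4 -1 114 11 -9
sub -> 4 -1 114 20
7   -> 4 -1 114 20 7
add -> 4 -1 114 27
10  -> 4 -1 114 27 10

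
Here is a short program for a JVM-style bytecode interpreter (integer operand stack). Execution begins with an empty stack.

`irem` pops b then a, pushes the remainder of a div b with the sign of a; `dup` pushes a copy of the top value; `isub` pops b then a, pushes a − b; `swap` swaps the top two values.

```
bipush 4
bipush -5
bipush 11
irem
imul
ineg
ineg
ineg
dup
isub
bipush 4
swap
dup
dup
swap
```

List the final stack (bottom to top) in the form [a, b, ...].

[4, 0, 0, 0]

bipush 4  : [4]
bipush -5 : [4, -5]
bipush 11 : [4, -5, 11]
irem      : [4, -5]
imul      : [-20]
ineg      : [20]
ineg      : [-20]
ineg      : [20]
dup       : [20, 20]
isub      : [0]
bipush 4  : [0, 4]
swap      : [4, 0]
dup       : [4, 0, 0]
dup       : [4, 0, 0, 0]
swap      : [4, 0, 0, 0]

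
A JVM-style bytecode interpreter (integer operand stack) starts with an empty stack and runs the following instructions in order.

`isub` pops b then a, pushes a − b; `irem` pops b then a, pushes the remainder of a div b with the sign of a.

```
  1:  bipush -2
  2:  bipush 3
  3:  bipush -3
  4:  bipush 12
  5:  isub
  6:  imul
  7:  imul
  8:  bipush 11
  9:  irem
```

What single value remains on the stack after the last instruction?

bipush -2  [-2]
bipush 3   [-2, 3]
bipush -3  [-2, 3, -3]
bipush 12  [-2, 3, -3, 12]
isub       [-2, 3, -15]
imul       [-2, -45]
imul       [90]
bipush 11  [90, 11]
irem       [2]

2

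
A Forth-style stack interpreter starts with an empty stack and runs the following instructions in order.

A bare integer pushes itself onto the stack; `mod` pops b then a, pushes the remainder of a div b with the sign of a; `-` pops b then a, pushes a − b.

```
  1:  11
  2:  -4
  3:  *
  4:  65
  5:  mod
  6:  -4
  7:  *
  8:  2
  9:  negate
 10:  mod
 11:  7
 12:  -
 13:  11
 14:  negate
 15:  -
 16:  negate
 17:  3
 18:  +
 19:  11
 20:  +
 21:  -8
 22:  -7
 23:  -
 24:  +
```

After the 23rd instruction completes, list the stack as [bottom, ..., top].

11      11
-4      11 -4
*       -44
65      -44 65
mod     -44
-4      -44 -4
*       176
2       176 2
negate  176 -2
mod     0
7       0 7
-       -7
11      -7 11
negate  -7 -11
-       4
negate  -4
3       -4 3
+       -1
11      -1 11
+       10
-8      10 -8
-7      10 -8 -7
-       10 -1

[10, -1]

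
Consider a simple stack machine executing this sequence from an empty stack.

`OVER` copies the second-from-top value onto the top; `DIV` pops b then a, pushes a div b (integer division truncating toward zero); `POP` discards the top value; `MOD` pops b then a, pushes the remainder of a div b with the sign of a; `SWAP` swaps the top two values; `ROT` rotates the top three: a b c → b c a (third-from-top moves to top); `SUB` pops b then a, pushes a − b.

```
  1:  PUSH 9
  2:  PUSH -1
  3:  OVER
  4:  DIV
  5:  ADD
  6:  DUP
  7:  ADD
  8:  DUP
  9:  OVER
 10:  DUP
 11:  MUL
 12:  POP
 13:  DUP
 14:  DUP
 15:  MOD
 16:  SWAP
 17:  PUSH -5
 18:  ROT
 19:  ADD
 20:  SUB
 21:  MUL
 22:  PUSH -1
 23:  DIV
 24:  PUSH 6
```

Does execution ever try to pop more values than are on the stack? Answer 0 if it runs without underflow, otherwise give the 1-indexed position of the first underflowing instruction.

0

PUSH 9  : [9]
PUSH -1 : [9, -1]
OVER    : [9, -1, 9]
DIV     : [9, 0]
ADD     : [9]
DUP     : [9, 9]
ADD     : [18]
DUP     : [18, 18]
OVER    : [18, 18, 18]
DUP     : [18, 18, 18, 18]
MUL     : [18, 18, 324]
POP     : [18, 18]
DUP     : [18, 18, 18]
DUP     : [18, 18, 18, 18]
MOD     : [18, 18, 0]
SWAP    : [18, 0, 18]
PUSH -5 : [18, 0, 18, -5]
ROT     : [18, 18, -5, 0]
ADD     : [18, 18, -5]
SUB     : [18, 23]
MUL     : [414]
PUSH -1 : [414, -1]
DIV     : [-414]
PUSH 6  : [-414, 6]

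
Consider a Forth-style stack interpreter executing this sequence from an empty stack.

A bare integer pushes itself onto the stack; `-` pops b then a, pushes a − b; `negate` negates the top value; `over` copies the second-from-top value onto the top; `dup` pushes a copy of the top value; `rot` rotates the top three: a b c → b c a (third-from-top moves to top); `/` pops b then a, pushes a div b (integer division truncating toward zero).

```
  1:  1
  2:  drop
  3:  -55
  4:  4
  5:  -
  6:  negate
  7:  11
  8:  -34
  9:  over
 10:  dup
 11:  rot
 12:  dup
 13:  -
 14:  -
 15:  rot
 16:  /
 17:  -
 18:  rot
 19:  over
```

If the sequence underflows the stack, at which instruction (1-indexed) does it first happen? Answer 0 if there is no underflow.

18

1       [1]
drop    []
-55     [-55]
4       [-55, 4]
-       [-59]
negate  [59]
11      [59, 11]
-34     [59, 11, -34]
over    [59, 11, -34, 11]
dup     [59, 11, -34, 11, 11]
rot     [59, 11, 11, 11, -34]
dup     [59, 11, 11, 11, -34, -34]
-       [59, 11, 11, 11, 0]
-       [59, 11, 11, 11]
rot     [59, 11, 11, 11]
/       [59, 11, 1]
-       [59, 10]
rot  — needs 3 operands, stack has 2 → underflow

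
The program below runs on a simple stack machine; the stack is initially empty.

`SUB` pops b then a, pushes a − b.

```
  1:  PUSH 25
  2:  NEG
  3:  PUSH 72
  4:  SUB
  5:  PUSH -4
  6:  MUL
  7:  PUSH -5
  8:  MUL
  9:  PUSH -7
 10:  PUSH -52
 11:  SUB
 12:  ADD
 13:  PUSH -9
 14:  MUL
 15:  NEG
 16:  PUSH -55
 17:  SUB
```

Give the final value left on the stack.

PUSH 25   25
NEG       -25
PUSH 72   -25 72
SUB       -97
PUSH -4   -97 -4
MUL       388
PUSH -5   388 -5
MUL       -1940
PUSH -7   -1940 -7
PUSH -52  -1940 -7 -52
SUB       -1940 45
ADD       -1895
PUSH -9   -1895 -9
MUL       17055
NEG       -17055
PUSH -55  -17055 -55
SUB       -17000

-17000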